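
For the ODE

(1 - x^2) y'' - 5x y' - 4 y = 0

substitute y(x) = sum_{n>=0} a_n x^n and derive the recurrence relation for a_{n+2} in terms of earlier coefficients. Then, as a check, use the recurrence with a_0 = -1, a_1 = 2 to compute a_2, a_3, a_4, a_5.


Substitute y = sum_n a_n x^n.
(1 - 1 x^2) y'' contributes (n+2)(n+1) a_{n+2} - n(n-1) a_n at x^n.
-5 x y'(x) contributes -5 n a_n at x^n.
-4 y(x) contributes -4 a_n at x^n.
Matching x^n: (n+2)(n+1) a_{n+2} + (-n(n-1) - 5 n - 4) a_n = 0.
Thus a_{n+2} = (n(n-1) + 5 n + 4) / ((n+1)(n+2)) * a_n.

Check with a_0 = -1, a_1 = 2 (apply the recurrence for n = 0, 1, 2, 3): a_0 = -1, a_1 = 2, a_2 = -2, a_3 = 3, a_4 = -8/3, a_5 = 15/4.

a_(n+2) = (n(n-1) + 5 n + 4) / ((n+1)(n+2)) * a_n; check: a_0 = -1, a_1 = 2, a_2 = -2, a_3 = 3, a_4 = -8/3, a_5 = 15/4


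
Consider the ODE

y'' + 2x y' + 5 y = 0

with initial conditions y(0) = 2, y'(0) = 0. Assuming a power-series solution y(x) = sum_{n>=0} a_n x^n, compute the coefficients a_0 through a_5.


Ansatz: y(x) = sum_{n>=0} a_n x^n, so y'(x) = sum_{n>=1} n a_n x^(n-1) and y''(x) = sum_{n>=2} n(n-1) a_n x^(n-2).
Substitute into P(x) y'' + Q(x) y' + R(x) y = 0 with P(x) = 1, Q(x) = 2x, R(x) = 5, and match powers of x.
Initial conditions: a_0 = 2, a_1 = 0.
Setting the coefficient of each power of x to zero and solving order by order (substituting the coefficients already found):
  x^0: 2 a_2 + 5 a_0 = 0  ->  2 a_2 = -5 a_0 = -10  ->  a_2 = -5
  x^1: 6 a_3 + 7 a_1 = 0  ->  6 a_3 = -7 a_1 = 0  ->  a_3 = 0
  x^2: 12 a_4 + 9 a_2 = 0  ->  12 a_4 = -9 a_2 = 45  ->  a_4 = 15/4
  x^3: 20 a_5 + 11 a_3 = 0  ->  20 a_5 = -11 a_3 = 0  ->  a_5 = 0
Truncated series: y(x) = 2 - 5 x^2 + (15/4) x^4 + O(x^6).

a_0 = 2; a_1 = 0; a_2 = -5; a_3 = 0; a_4 = 15/4; a_5 = 0


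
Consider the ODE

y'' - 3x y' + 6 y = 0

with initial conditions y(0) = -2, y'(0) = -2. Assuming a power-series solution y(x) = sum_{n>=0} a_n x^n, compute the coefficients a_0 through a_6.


Ansatz: y(x) = sum_{n>=0} a_n x^n, so y'(x) = sum_{n>=1} n a_n x^(n-1) and y''(x) = sum_{n>=2} n(n-1) a_n x^(n-2).
Substitute into P(x) y'' + Q(x) y' + R(x) y = 0 with P(x) = 1, Q(x) = -3x, R(x) = 6, and match powers of x.
Initial conditions: a_0 = -2, a_1 = -2.
Setting the coefficient of each power of x to zero and solving order by order (substituting the coefficients already found):
  x^0: 2 a_2 + 6 a_0 = 0  ->  2 a_2 = -6 a_0 = 12  ->  a_2 = 6
  x^1: 6 a_3 + 3 a_1 = 0  ->  6 a_3 = -3 a_1 = 6  ->  a_3 = 1
  x^2: 12 a_4 = 0  ->  a_4 = 0
  x^3: 20 a_5 - 3 a_3 = 0  ->  20 a_5 = 3 a_3 = 3  ->  a_5 = 3/20
  x^4: 30 a_6 - 6 a_4 = 0  ->  30 a_6 = 6 a_4 = 0  ->  a_6 = 0
Truncated series: y(x) = -2 - 2 x + 6 x^2 + x^3 + (3/20) x^5 + O(x^7).

a_0 = -2; a_1 = -2; a_2 = 6; a_3 = 1; a_4 = 0; a_5 = 3/20; a_6 = 0


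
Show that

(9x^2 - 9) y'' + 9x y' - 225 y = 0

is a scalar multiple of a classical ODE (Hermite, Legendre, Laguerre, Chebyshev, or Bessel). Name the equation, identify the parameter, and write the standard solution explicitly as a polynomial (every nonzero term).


All three coefficients share the factor -9; dividing through by -9 gives  (1 - x^2) y'' - x y' + 25 y = 0.
This matches the Chebyshev equation (1 - x^2) y'' - x y' + n^2 y = 0 (note the -x y' term, not -2x y') with n^2 = 25, so n = 5; the polynomial solution is T_5(x).
With y = sum_k a_k x^k, matching x^k gives (k+2)(k+1) a_{k+2} = (k^2 - n^2) a_k = (k - 5)(k + 5) a_k. The right side vanishes at k = 5, so the series with the parity of 5 terminates at degree 5.
Standard normalization: leading coefficient of T_n is 2^(n-1), so a_5 = 2^4 = 16. Work downward with a_k = (k+1)(k+2) a_{k+2} / ((k - 5)(k + 5)):
  a_3 = (4)(5)(16) / ((3 - 5)(3 + 5)) = 320/(-16) = -20
  a_1 = (2)(3)(-20) / ((1 - 5)(1 + 5)) = -120/(-24) = 5
Hence T_5(x) = 16 x^5 - 20 x^3 + 5 x.

T_5(x); series = 16 x^5 - 20 x^3 + 5 x


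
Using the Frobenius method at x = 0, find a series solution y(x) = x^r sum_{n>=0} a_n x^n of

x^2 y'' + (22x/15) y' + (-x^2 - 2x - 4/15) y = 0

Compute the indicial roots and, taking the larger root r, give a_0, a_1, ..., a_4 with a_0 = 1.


Write in Frobenius form y'' + (p(x)/x) y' + (q(x)/x^2) y = 0:
  p(x) = 22/15,  q(x) = -x^2 - 2x - 4/15.
Indicial equation: r(r-1) + (22/15) r + (-4/15) = 0 -> roots r_1 = 1/3, r_2 = -4/5.
Take r = r_1 = 1/3. Let y(x) = x^r sum_{n>=0} a_n x^n with a_0 = 1.
Substitute y = x^r sum a_n x^n and match x^{r+n}. The recurrence is
  D(n) a_n - 2 a_{n-1} - 1 a_{n-2} = 0,  where D(n) = (r+n)(r+n-1) + (22/15)(r+n) + (-4/15).
  a_n = [2 a_{n-1} + 1 a_{n-2}] / D(n).
Since the indicial polynomial factors as (r - r_1)(r - r_2), D(n) = (r_1 + n - r_1)(r_1 + n - r_2) = n(n + 17/15).
Evaluating step by step (a_0 = 1):
  n = 1: D(1) = 1(1 + 17/15) = 32/15; numerator = 2(1) = 2; a_1 = (2)/(32/15) = 15/16
  n = 2: D(2) = 2(2 + 17/15) = 94/15; numerator = 2(15/16) + 1(1) = 23/8; a_2 = (23/8)/(94/15) = 345/752
  n = 3: D(3) = 3(3 + 17/15) = 62/5; numerator = 2(345/752) + 1(15/16) = 1395/752; a_3 = (1395/752)/(62/5) = 225/1504
  n = 4: D(4) = 4(4 + 17/15) = 308/15; numerator = 2(225/1504) + 1(345/752) = 285/376; a_4 = (285/376)/(308/15) = 4275/115808

r = 1/3; a_0 = 1; a_1 = 15/16; a_2 = 345/752; a_3 = 225/1504; a_4 = 4275/115808


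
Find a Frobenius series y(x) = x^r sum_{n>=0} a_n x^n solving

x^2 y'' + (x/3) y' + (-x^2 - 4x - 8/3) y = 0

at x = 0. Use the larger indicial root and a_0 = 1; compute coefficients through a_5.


Write in Frobenius form y'' + (p(x)/x) y' + (q(x)/x^2) y = 0:
  p(x) = 1/3,  q(x) = -x^2 - 4x - 8/3.
Indicial equation: r(r-1) + (1/3) r + (-8/3) = 0 -> roots r_1 = 2, r_2 = -4/3.
Take r = r_1 = 2. Let y(x) = x^r sum_{n>=0} a_n x^n with a_0 = 1.
Substitute y = x^r sum a_n x^n and match x^{r+n}. The recurrence is
  D(n) a_n - 4 a_{n-1} - 1 a_{n-2} = 0,  where D(n) = (r+n)(r+n-1) + (1/3)(r+n) + (-8/3).
  a_n = [4 a_{n-1} + 1 a_{n-2}] / D(n).
Since the indicial polynomial factors as (r - r_1)(r - r_2), D(n) = (r_1 + n - r_1)(r_1 + n - r_2) = n(n + 10/3).
Evaluating step by step (a_0 = 1):
  n = 1: D(1) = 1(1 + 10/3) = 13/3; numerator = 4(1) = 4; a_1 = (4)/(13/3) = 12/13
  n = 2: D(2) = 2(2 + 10/3) = 32/3; numerator = 4(12/13) + 1(1) = 61/13; a_2 = (61/13)/(32/3) = 183/416
  n = 3: D(3) = 3(3 + 10/3) = 19; numerator = 4(183/416) + 1(12/13) = 279/104; a_3 = (279/104)/(19) = 279/1976
  n = 4: D(4) = 4(4 + 10/3) = 88/3; numerator = 4(279/1976) + 1(183/416) = 7941/7904; a_4 = (7941/7904)/(88/3) = 23823/695552
  n = 5: D(5) = 5(5 + 10/3) = 125/3; numerator = 4(23823/695552) + 1(279/1976) = 48375/173888; a_5 = (48375/173888)/(125/3) = 1161/173888

r = 2; a_0 = 1; a_1 = 12/13; a_2 = 183/416; a_3 = 279/1976; a_4 = 23823/695552; a_5 = 1161/173888


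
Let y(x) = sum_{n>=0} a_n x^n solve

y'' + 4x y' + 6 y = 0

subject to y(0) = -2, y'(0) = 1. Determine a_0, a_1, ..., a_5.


Ansatz: y(x) = sum_{n>=0} a_n x^n, so y'(x) = sum_{n>=1} n a_n x^(n-1) and y''(x) = sum_{n>=2} n(n-1) a_n x^(n-2).
Substitute into P(x) y'' + Q(x) y' + R(x) y = 0 with P(x) = 1, Q(x) = 4x, R(x) = 6, and match powers of x.
Initial conditions: a_0 = -2, a_1 = 1.
Setting the coefficient of each power of x to zero and solving order by order (substituting the coefficients already found):
  x^0: 2 a_2 + 6 a_0 = 0  ->  2 a_2 = -6 a_0 = 12  ->  a_2 = 6
  x^1: 6 a_3 + 10 a_1 = 0  ->  6 a_3 = -10 a_1 = -10  ->  a_3 = -5/3
  x^2: 12 a_4 + 14 a_2 = 0  ->  12 a_4 = -14 a_2 = -84  ->  a_4 = -7
  x^3: 20 a_5 + 18 a_3 = 0  ->  20 a_5 = -18 a_3 = 30  ->  a_5 = 3/2
Truncated series: y(x) = -2 + x + 6 x^2 - (5/3) x^3 - 7 x^4 + (3/2) x^5 + O(x^6).

a_0 = -2; a_1 = 1; a_2 = 6; a_3 = -5/3; a_4 = -7; a_5 = 3/2


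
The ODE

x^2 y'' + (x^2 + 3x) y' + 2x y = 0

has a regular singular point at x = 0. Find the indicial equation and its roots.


Divide by x^2 to reach normal form y'' + P_1(x) y' + P_2(x) y = 0 with P_1(x) = 1 + 3/x and P_2(x) = 2/x.
x = 0 is a singular point because the y'-coefficient 1 + 3/x has a pole at x = 0 and the y-coefficient 2/x has a pole at x = 0.
It is a regular singular point because x P_1(x) = p(x) = x + 3 and x^2 P_2(x) = q(x) = 2x are polynomials, hence analytic at x = 0.
p(0) = 3,  q(0) = 0.
Indicial equation: r(r-1) + p(0) r + q(0) = 0, i.e. r^2 + (p(0) - 1) r + q(0) = 0, i.e. r^2 + 2 r = 0.
Discriminant: (2)^2 - 4(0) = 4, so r = (-2 ± 2)/2.
Solving: r_1 = 0, r_2 = -2.

indicial: r^2 + 2 r = 0; roots r_1 = 0, r_2 = -2


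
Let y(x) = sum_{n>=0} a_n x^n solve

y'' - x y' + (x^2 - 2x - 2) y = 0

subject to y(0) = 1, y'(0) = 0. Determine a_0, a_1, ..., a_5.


Ansatz: y(x) = sum_{n>=0} a_n x^n, so y'(x) = sum_{n>=1} n a_n x^(n-1) and y''(x) = sum_{n>=2} n(n-1) a_n x^(n-2).
Substitute into P(x) y'' + Q(x) y' + R(x) y = 0 with P(x) = 1, Q(x) = -x, R(x) = x^2 - 2x - 2, and match powers of x.
Initial conditions: a_0 = 1, a_1 = 0.
Setting the coefficient of each power of x to zero and solving order by order (substituting the coefficients already found):
  x^0: 2 a_2 - 2 a_0 = 0  ->  2 a_2 = 2 a_0 = 2  ->  a_2 = 1
  x^1: 6 a_3 - 3 a_1 - 2 a_0 = 0  ->  6 a_3 = 3 a_1 + 2 a_0 = 2  ->  a_3 = 1/3
  x^2: 12 a_4 - 4 a_2 - 2 a_1 + a_0 = 0  ->  12 a_4 = 4 a_2 + 2 a_1 - a_0 = 3  ->  a_4 = 1/4
  x^3: 20 a_5 - 5 a_3 - 2 a_2 + a_1 = 0  ->  20 a_5 = 5 a_3 + 2 a_2 - a_1 = 11/3  ->  a_5 = 11/60
Truncated series: y(x) = 1 + x^2 + (1/3) x^3 + (1/4) x^4 + (11/60) x^5 + O(x^6).

a_0 = 1; a_1 = 0; a_2 = 1; a_3 = 1/3; a_4 = 1/4; a_5 = 11/60


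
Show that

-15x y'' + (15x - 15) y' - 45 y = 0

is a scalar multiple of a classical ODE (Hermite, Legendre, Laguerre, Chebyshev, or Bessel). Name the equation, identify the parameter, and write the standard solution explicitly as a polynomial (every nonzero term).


All three coefficients share the factor -15; dividing through by -15 gives  x y'' + (1 - x) y' + 3 y = 0.
This matches the Laguerre equation x y'' + (1 - x) y' + n y = 0 with n = 3; the polynomial solution is L_3(x).
With y = sum_k a_k x^k, matching x^k gives (k+1)k a_{k+1} + (k+1) a_{k+1} - k a_k + n a_k = 0, i.e. (k+1)^2 a_{k+1} = (k - n) a_k = (k - 3) a_k. The right side vanishes at k = 3, so the series terminates at degree 3.
Standard normalization L_n(0) = 1 gives a_0 = 1. Work upward with a_{k+1} = (k - 3) a_k / (k+1)^2:
  a_1 = (0 - 3)(1) / 1^2 = -3/1 = -3
  a_2 = (1 - 3)(-3) / 2^2 = 6/4 = 3/2
  a_3 = (2 - 3)(3/2) / 3^2 = (-3/2)/9 = -1/6
Hence L_3(x) = -x^3/6 + 3 x^2/2 - 3 x + 1.

L_3(x); series = -x^3/6 + 3 x^2/2 - 3 x + 1


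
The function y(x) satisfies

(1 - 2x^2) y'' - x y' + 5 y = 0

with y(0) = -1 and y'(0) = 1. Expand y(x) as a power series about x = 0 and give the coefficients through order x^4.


Ansatz: y(x) = sum_{n>=0} a_n x^n, so y'(x) = sum_{n>=1} n a_n x^(n-1) and y''(x) = sum_{n>=2} n(n-1) a_n x^(n-2).
Substitute into P(x) y'' + Q(x) y' + R(x) y = 0 with P(x) = 1 - 2x^2, Q(x) = -x, R(x) = 5, and match powers of x.
Initial conditions: a_0 = -1, a_1 = 1.
Setting the coefficient of each power of x to zero and solving order by order (substituting the coefficients already found):
  x^0: 2 a_2 + 5 a_0 = 0  ->  2 a_2 = -5 a_0 = 5  ->  a_2 = 5/2
  x^1: 6 a_3 + 4 a_1 = 0  ->  6 a_3 = -4 a_1 = -4  ->  a_3 = -2/3
  x^2: 12 a_4 - a_2 = 0  ->  12 a_4 = a_2 = 5/2  ->  a_4 = 5/24
Truncated series: y(x) = -1 + x + (5/2) x^2 - (2/3) x^3 + (5/24) x^4 + O(x^5).

a_0 = -1; a_1 = 1; a_2 = 5/2; a_3 = -2/3; a_4 = 5/24


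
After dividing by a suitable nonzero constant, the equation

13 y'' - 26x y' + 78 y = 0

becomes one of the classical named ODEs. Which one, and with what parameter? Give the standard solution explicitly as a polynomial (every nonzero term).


All three coefficients share the factor 13; dividing through by 13 gives  y'' - 2x y' + 6 y = 0.
This matches the Hermite equation y'' - 2x y' + 2n y = 0 with 2n = 6, so n = 3; the polynomial solution is H_3(x).
With y = sum_k a_k x^k, matching x^k gives (k+2)(k+1) a_{k+2} = 2(k - n) a_k = 2(k - 3) a_k. The right side vanishes at k = 3, so the series with the parity of 3 terminates at degree 3.
Standard normalization: leading coefficient of H_n is 2^n, so a_3 = 2^3 = 8. Work downward with a_k = (k+1)(k+2) a_{k+2} / (2(k - n)):
  a_1 = (2)(3)(8) / (2(1 - 3)) = 48/(-4) = -12
Hence H_3(x) = 8 x^3 - 12 x.

H_3(x); series = 8 x^3 - 12 x


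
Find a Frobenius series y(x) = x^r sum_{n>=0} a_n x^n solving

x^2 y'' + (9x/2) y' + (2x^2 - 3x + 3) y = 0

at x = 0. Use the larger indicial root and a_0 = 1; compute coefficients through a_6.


Write in Frobenius form y'' + (p(x)/x) y' + (q(x)/x^2) y = 0:
  p(x) = 9/2,  q(x) = 2x^2 - 3x + 3.
Indicial equation: r(r-1) + (9/2) r + (3) = 0 -> roots r_1 = -3/2, r_2 = -2.
Take r = r_1 = -3/2. Let y(x) = x^r sum_{n>=0} a_n x^n with a_0 = 1.
Substitute y = x^r sum a_n x^n and match x^{r+n}. The recurrence is
  D(n) a_n - 3 a_{n-1} + 2 a_{n-2} = 0,  where D(n) = (r+n)(r+n-1) + (9/2)(r+n) + (3).
  a_n = [3 a_{n-1} - 2 a_{n-2}] / D(n).
Since the indicial polynomial factors as (r - r_1)(r - r_2), D(n) = (r_1 + n - r_1)(r_1 + n - r_2) = n(n + 1/2).
Evaluating step by step (a_0 = 1):
  n = 1: D(1) = 1(1 + 1/2) = 3/2; numerator = 3(1) = 3; a_1 = (3)/(3/2) = 2
  n = 2: D(2) = 2(2 + 1/2) = 5; numerator = 3(2) - 2(1) = 4; a_2 = (4)/(5) = 4/5
  n = 3: D(3) = 3(3 + 1/2) = 21/2; numerator = 3(4/5) - 2(2) = -8/5; a_3 = (-8/5)/(21/2) = -16/105
  n = 4: D(4) = 4(4 + 1/2) = 18; numerator = 3(-16/105) - 2(4/5) = -72/35; a_4 = (-72/35)/(18) = -4/35
  n = 5: D(5) = 5(5 + 1/2) = 55/2; numerator = 3(-4/35) - 2(-16/105) = -4/105; a_5 = (-4/105)/(55/2) = -8/5775
  n = 6: D(6) = 6(6 + 1/2) = 39; numerator = 3(-8/5775) - 2(-4/35) = 432/1925; a_6 = (432/1925)/(39) = 144/25025

r = -3/2; a_0 = 1; a_1 = 2; a_2 = 4/5; a_3 = -16/105; a_4 = -4/35; a_5 = -8/5775; a_6 = 144/25025


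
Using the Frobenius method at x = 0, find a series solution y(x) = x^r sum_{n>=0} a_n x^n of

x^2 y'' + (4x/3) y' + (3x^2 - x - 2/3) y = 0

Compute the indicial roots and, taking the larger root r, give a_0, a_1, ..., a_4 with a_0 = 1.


Write in Frobenius form y'' + (p(x)/x) y' + (q(x)/x^2) y = 0:
  p(x) = 4/3,  q(x) = 3x^2 - x - 2/3.
Indicial equation: r(r-1) + (4/3) r + (-2/3) = 0 -> roots r_1 = 2/3, r_2 = -1.
Take r = r_1 = 2/3. Let y(x) = x^r sum_{n>=0} a_n x^n with a_0 = 1.
Substitute y = x^r sum a_n x^n and match x^{r+n}. The recurrence is
  D(n) a_n - 1 a_{n-1} + 3 a_{n-2} = 0,  where D(n) = (r+n)(r+n-1) + (4/3)(r+n) + (-2/3).
  a_n = [1 a_{n-1} - 3 a_{n-2}] / D(n).
Since the indicial polynomial factors as (r - r_1)(r - r_2), D(n) = (r_1 + n - r_1)(r_1 + n - r_2) = n(n + 5/3).
Evaluating step by step (a_0 = 1):
  n = 1: D(1) = 1(1 + 5/3) = 8/3; numerator = 1(1) = 1; a_1 = (1)/(8/3) = 3/8
  n = 2: D(2) = 2(2 + 5/3) = 22/3; numerator = 1(3/8) - 3(1) = -21/8; a_2 = (-21/8)/(22/3) = -63/176
  n = 3: D(3) = 3(3 + 5/3) = 14; numerator = 1(-63/176) - 3(3/8) = -261/176; a_3 = (-261/176)/(14) = -261/2464
  n = 4: D(4) = 4(4 + 5/3) = 68/3; numerator = 1(-261/2464) - 3(-63/176) = 2385/2464; a_4 = (2385/2464)/(68/3) = 7155/167552

r = 2/3; a_0 = 1; a_1 = 3/8; a_2 = -63/176; a_3 = -261/2464; a_4 = 7155/167552


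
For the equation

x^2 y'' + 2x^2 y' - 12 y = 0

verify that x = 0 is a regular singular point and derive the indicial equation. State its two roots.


Divide by x^2 to reach normal form y'' + P_1(x) y' + P_2(x) y = 0 with P_1(x) = 2 and P_2(x) = -12/x^2.
x = 0 is a singular point because the y-coefficient -12/x^2 has a pole at x = 0.
It is a regular singular point because x P_1(x) = p(x) = 2x and x^2 P_2(x) = q(x) = -12 are polynomials, hence analytic at x = 0.
p(0) = 0,  q(0) = -12.
Indicial equation: r(r-1) + p(0) r + q(0) = 0, i.e. r^2 + (p(0) - 1) r + q(0) = 0, i.e. r^2 - 1 r - 12 = 0.
Discriminant: (-1)^2 - 4(-12) = 49, so r = (1 ± 7)/2.
Solving: r_1 = 4, r_2 = -3.

indicial: r^2 - 1 r - 12 = 0; roots r_1 = 4, r_2 = -3


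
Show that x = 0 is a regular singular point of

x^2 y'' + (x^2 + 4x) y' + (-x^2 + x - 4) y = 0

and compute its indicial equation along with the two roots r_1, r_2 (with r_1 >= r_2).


Divide by x^2 to reach normal form y'' + P_1(x) y' + P_2(x) y = 0 with P_1(x) = 1 + 4/x and P_2(x) = -1 + 1/x - 4/x^2.
x = 0 is a singular point because the y'-coefficient 1 + 4/x has a pole at x = 0 and the y-coefficient -1 + 1/x - 4/x^2 has a pole at x = 0.
It is a regular singular point because x P_1(x) = p(x) = x + 4 and x^2 P_2(x) = q(x) = -x^2 + x - 4 are polynomials, hence analytic at x = 0.
p(0) = 4,  q(0) = -4.
Indicial equation: r(r-1) + p(0) r + q(0) = 0, i.e. r^2 + (p(0) - 1) r + q(0) = 0, i.e. r^2 + 3 r - 4 = 0.
Discriminant: (3)^2 - 4(-4) = 25, so r = (-3 ± 5)/2.
Solving: r_1 = 1, r_2 = -4.

indicial: r^2 + 3 r - 4 = 0; roots r_1 = 1, r_2 = -4


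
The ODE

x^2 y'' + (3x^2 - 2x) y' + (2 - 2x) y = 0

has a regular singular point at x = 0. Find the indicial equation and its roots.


Divide by x^2 to reach normal form y'' + P_1(x) y' + P_2(x) y = 0 with P_1(x) = 3 - 2/x and P_2(x) = -2/x + 2/x^2.
x = 0 is a singular point because the y'-coefficient 3 - 2/x has a pole at x = 0 and the y-coefficient -2/x + 2/x^2 has a pole at x = 0.
It is a regular singular point because x P_1(x) = p(x) = 3x - 2 and x^2 P_2(x) = q(x) = 2 - 2x are polynomials, hence analytic at x = 0.
p(0) = -2,  q(0) = 2.
Indicial equation: r(r-1) + p(0) r + q(0) = 0, i.e. r^2 + (p(0) - 1) r + q(0) = 0, i.e. r^2 - 3 r + 2 = 0.
Discriminant: (-3)^2 - 4(2) = 1, so r = (3 ± 1)/2.
Solving: r_1 = 2, r_2 = 1.

indicial: r^2 - 3 r + 2 = 0; roots r_1 = 2, r_2 = 1


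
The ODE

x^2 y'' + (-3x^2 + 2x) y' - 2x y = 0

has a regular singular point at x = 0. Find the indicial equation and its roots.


Divide by x^2 to reach normal form y'' + P_1(x) y' + P_2(x) y = 0 with P_1(x) = -3 + 2/x and P_2(x) = -2/x.
x = 0 is a singular point because the y'-coefficient -3 + 2/x has a pole at x = 0 and the y-coefficient -2/x has a pole at x = 0.
It is a regular singular point because x P_1(x) = p(x) = 2 - 3x and x^2 P_2(x) = q(x) = -2x are polynomials, hence analytic at x = 0.
p(0) = 2,  q(0) = 0.
Indicial equation: r(r-1) + p(0) r + q(0) = 0, i.e. r^2 + (p(0) - 1) r + q(0) = 0, i.e. r^2 + 1 r = 0.
Discriminant: (1)^2 - 4(0) = 1, so r = (-1 ± 1)/2.
Solving: r_1 = 0, r_2 = -1.

indicial: r^2 + 1 r = 0; roots r_1 = 0, r_2 = -1


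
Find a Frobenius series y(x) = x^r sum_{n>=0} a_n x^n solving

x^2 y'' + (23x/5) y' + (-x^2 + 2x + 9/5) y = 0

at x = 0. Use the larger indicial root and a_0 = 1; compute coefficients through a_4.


Write in Frobenius form y'' + (p(x)/x) y' + (q(x)/x^2) y = 0:
  p(x) = 23/5,  q(x) = -x^2 + 2x + 9/5.
Indicial equation: r(r-1) + (23/5) r + (9/5) = 0 -> roots r_1 = -3/5, r_2 = -3.
Take r = r_1 = -3/5. Let y(x) = x^r sum_{n>=0} a_n x^n with a_0 = 1.
Substitute y = x^r sum a_n x^n and match x^{r+n}. The recurrence is
  D(n) a_n + 2 a_{n-1} - 1 a_{n-2} = 0,  where D(n) = (r+n)(r+n-1) + (23/5)(r+n) + (9/5).
  a_n = [-2 a_{n-1} + 1 a_{n-2}] / D(n).
Since the indicial polynomial factors as (r - r_1)(r - r_2), D(n) = (r_1 + n - r_1)(r_1 + n - r_2) = n(n + 12/5).
Evaluating step by step (a_0 = 1):
  n = 1: D(1) = 1(1 + 12/5) = 17/5; numerator = -2(1) = -2; a_1 = (-2)/(17/5) = -10/17
  n = 2: D(2) = 2(2 + 12/5) = 44/5; numerator = -2(-10/17) + 1(1) = 37/17; a_2 = (37/17)/(44/5) = 185/748
  n = 3: D(3) = 3(3 + 12/5) = 81/5; numerator = -2(185/748) + 1(-10/17) = -405/374; a_3 = (-405/374)/(81/5) = -25/374
  n = 4: D(4) = 4(4 + 12/5) = 128/5; numerator = -2(-25/374) + 1(185/748) = 285/748; a_4 = (285/748)/(128/5) = 1425/95744

r = -3/5; a_0 = 1; a_1 = -10/17; a_2 = 185/748; a_3 = -25/374; a_4 = 1425/95744


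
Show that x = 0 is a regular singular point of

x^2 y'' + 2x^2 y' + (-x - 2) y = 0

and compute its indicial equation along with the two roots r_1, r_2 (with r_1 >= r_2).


Divide by x^2 to reach normal form y'' + P_1(x) y' + P_2(x) y = 0 with P_1(x) = 2 and P_2(x) = -1/x - 2/x^2.
x = 0 is a singular point because the y-coefficient -1/x - 2/x^2 has a pole at x = 0.
It is a regular singular point because x P_1(x) = p(x) = 2x and x^2 P_2(x) = q(x) = -x - 2 are polynomials, hence analytic at x = 0.
p(0) = 0,  q(0) = -2.
Indicial equation: r(r-1) + p(0) r + q(0) = 0, i.e. r^2 + (p(0) - 1) r + q(0) = 0, i.e. r^2 - 1 r - 2 = 0.
Discriminant: (-1)^2 - 4(-2) = 9, so r = (1 ± 3)/2.
Solving: r_1 = 2, r_2 = -1.

indicial: r^2 - 1 r - 2 = 0; roots r_1 = 2, r_2 = -1


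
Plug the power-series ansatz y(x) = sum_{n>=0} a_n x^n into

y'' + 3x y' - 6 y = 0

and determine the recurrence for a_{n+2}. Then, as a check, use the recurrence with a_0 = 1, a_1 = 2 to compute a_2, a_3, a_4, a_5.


Substitute y = sum_n a_n x^n.
y''(x) has coefficient (n+2)(n+1) a_{n+2} at x^n;
3 x y'(x) has coefficient 3 n a_n at x^n (shift);
-6 y(x) has coefficient -6 a_n at x^n.
Matching x^n: (n+2)(n+1) a_{n+2} + (3n - 6) a_n = 0.
Thus a_{n+2} = (-3n + 6) / ((n+1)(n+2)) * a_n.

Check with a_0 = 1, a_1 = 2 (apply the recurrence for n = 0, 1, 2, 3): a_0 = 1, a_1 = 2, a_2 = 3, a_3 = 1, a_4 = 0, a_5 = -3/20.

a_(n+2) = (-3n + 6) / ((n+1)(n+2)) * a_n; check: a_0 = 1, a_1 = 2, a_2 = 3, a_3 = 1, a_4 = 0, a_5 = -3/20


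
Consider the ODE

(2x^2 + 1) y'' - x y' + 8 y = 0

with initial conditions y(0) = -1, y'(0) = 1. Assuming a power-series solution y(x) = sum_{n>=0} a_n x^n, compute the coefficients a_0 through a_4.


Ansatz: y(x) = sum_{n>=0} a_n x^n, so y'(x) = sum_{n>=1} n a_n x^(n-1) and y''(x) = sum_{n>=2} n(n-1) a_n x^(n-2).
Substitute into P(x) y'' + Q(x) y' + R(x) y = 0 with P(x) = 2x^2 + 1, Q(x) = -x, R(x) = 8, and match powers of x.
Initial conditions: a_0 = -1, a_1 = 1.
Setting the coefficient of each power of x to zero and solving order by order (substituting the coefficients already found):
  x^0: 2 a_2 + 8 a_0 = 0  ->  2 a_2 = -8 a_0 = 8  ->  a_2 = 4
  x^1: 6 a_3 + 7 a_1 = 0  ->  6 a_3 = -7 a_1 = -7  ->  a_3 = -7/6
  x^2: 12 a_4 + 10 a_2 = 0  ->  12 a_4 = -10 a_2 = -40  ->  a_4 = -10/3
Truncated series: y(x) = -1 + x + 4 x^2 - (7/6) x^3 - (10/3) x^4 + O(x^5).

a_0 = -1; a_1 = 1; a_2 = 4; a_3 = -7/6; a_4 = -10/3


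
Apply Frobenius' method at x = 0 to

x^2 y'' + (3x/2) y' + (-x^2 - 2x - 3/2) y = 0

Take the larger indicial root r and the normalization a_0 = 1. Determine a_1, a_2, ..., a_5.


Write in Frobenius form y'' + (p(x)/x) y' + (q(x)/x^2) y = 0:
  p(x) = 3/2,  q(x) = -x^2 - 2x - 3/2.
Indicial equation: r(r-1) + (3/2) r + (-3/2) = 0 -> roots r_1 = 1, r_2 = -3/2.
Take r = r_1 = 1. Let y(x) = x^r sum_{n>=0} a_n x^n with a_0 = 1.
Substitute y = x^r sum a_n x^n and match x^{r+n}. The recurrence is
  D(n) a_n - 2 a_{n-1} - 1 a_{n-2} = 0,  where D(n) = (r+n)(r+n-1) + (3/2)(r+n) + (-3/2).
  a_n = [2 a_{n-1} + 1 a_{n-2}] / D(n).
Since the indicial polynomial factors as (r - r_1)(r - r_2), D(n) = (r_1 + n - r_1)(r_1 + n - r_2) = n(n + 5/2).
Evaluating step by step (a_0 = 1):
  n = 1: D(1) = 1(1 + 5/2) = 7/2; numerator = 2(1) = 2; a_1 = (2)/(7/2) = 4/7
  n = 2: D(2) = 2(2 + 5/2) = 9; numerator = 2(4/7) + 1(1) = 15/7; a_2 = (15/7)/(9) = 5/21
  n = 3: D(3) = 3(3 + 5/2) = 33/2; numerator = 2(5/21) + 1(4/7) = 22/21; a_3 = (22/21)/(33/2) = 4/63
  n = 4: D(4) = 4(4 + 5/2) = 26; numerator = 2(4/63) + 1(5/21) = 23/63; a_4 = (23/63)/(26) = 23/1638
  n = 5: D(5) = 5(5 + 5/2) = 75/2; numerator = 2(23/1638) + 1(4/63) = 25/273; a_5 = (25/273)/(75/2) = 2/819

r = 1; a_0 = 1; a_1 = 4/7; a_2 = 5/21; a_3 = 4/63; a_4 = 23/1638; a_5 = 2/819


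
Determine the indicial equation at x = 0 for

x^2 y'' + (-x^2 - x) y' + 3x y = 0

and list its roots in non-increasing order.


Divide by x^2 to reach normal form y'' + P_1(x) y' + P_2(x) y = 0 with P_1(x) = -1 - 1/x and P_2(x) = 3/x.
x = 0 is a singular point because the y'-coefficient -1 - 1/x has a pole at x = 0 and the y-coefficient 3/x has a pole at x = 0.
It is a regular singular point because x P_1(x) = p(x) = -x - 1 and x^2 P_2(x) = q(x) = 3x are polynomials, hence analytic at x = 0.
p(0) = -1,  q(0) = 0.
Indicial equation: r(r-1) + p(0) r + q(0) = 0, i.e. r^2 + (p(0) - 1) r + q(0) = 0, i.e. r^2 - 2 r = 0.
Discriminant: (-2)^2 - 4(0) = 4, so r = (2 ± 2)/2.
Solving: r_1 = 2, r_2 = 0.

indicial: r^2 - 2 r = 0; roots r_1 = 2, r_2 = 0


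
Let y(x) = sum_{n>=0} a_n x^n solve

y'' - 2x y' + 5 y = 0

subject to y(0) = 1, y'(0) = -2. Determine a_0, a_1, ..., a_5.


Ansatz: y(x) = sum_{n>=0} a_n x^n, so y'(x) = sum_{n>=1} n a_n x^(n-1) and y''(x) = sum_{n>=2} n(n-1) a_n x^(n-2).
Substitute into P(x) y'' + Q(x) y' + R(x) y = 0 with P(x) = 1, Q(x) = -2x, R(x) = 5, and match powers of x.
Initial conditions: a_0 = 1, a_1 = -2.
Setting the coefficient of each power of x to zero and solving order by order (substituting the coefficients already found):
  x^0: 2 a_2 + 5 a_0 = 0  ->  2 a_2 = -5 a_0 = -5  ->  a_2 = -5/2
  x^1: 6 a_3 + 3 a_1 = 0  ->  6 a_3 = -3 a_1 = 6  ->  a_3 = 1
  x^2: 12 a_4 + a_2 = 0  ->  12 a_4 = -a_2 = 5/2  ->  a_4 = 5/24
  x^3: 20 a_5 - a_3 = 0  ->  20 a_5 = a_3 = 1  ->  a_5 = 1/20
Truncated series: y(x) = 1 - 2 x - (5/2) x^2 + x^3 + (5/24) x^4 + (1/20) x^5 + O(x^6).

a_0 = 1; a_1 = -2; a_2 = -5/2; a_3 = 1; a_4 = 5/24; a_5 = 1/20


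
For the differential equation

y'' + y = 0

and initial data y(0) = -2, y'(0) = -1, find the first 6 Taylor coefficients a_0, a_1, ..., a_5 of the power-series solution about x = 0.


Ansatz: y(x) = sum_{n>=0} a_n x^n, so y'(x) = sum_{n>=1} n a_n x^(n-1) and y''(x) = sum_{n>=2} n(n-1) a_n x^(n-2).
Substitute into P(x) y'' + Q(x) y' + R(x) y = 0 with P(x) = 1, Q(x) = 0, R(x) = 1, and match powers of x.
Initial conditions: a_0 = -2, a_1 = -1.
Setting the coefficient of each power of x to zero and solving order by order (substituting the coefficients already found):
  x^0: 2 a_2 + a_0 = 0  ->  2 a_2 = -a_0 = 2  ->  a_2 = 1
  x^1: 6 a_3 + a_1 = 0  ->  6 a_3 = -a_1 = 1  ->  a_3 = 1/6
  x^2: 12 a_4 + a_2 = 0  ->  12 a_4 = -a_2 = -1  ->  a_4 = -1/12
  x^3: 20 a_5 + a_3 = 0  ->  20 a_5 = -a_3 = -1/6  ->  a_5 = -1/120
Truncated series: y(x) = -2 - x + x^2 + (1/6) x^3 - (1/12) x^4 - (1/120) x^5 + O(x^6).

a_0 = -2; a_1 = -1; a_2 = 1; a_3 = 1/6; a_4 = -1/12; a_5 = -1/120


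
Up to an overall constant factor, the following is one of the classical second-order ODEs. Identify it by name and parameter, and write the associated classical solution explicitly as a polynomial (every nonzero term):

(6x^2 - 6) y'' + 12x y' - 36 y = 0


All three coefficients share the factor -6; dividing through by -6 gives  (1 - x^2) y'' - 2x y' + 6 y = 0.
This matches the Legendre equation (1 - x^2) y'' - 2x y' + n(n+1) y = 0 (note the -2x y' term) with n(n+1) = 6, so n = 2; the polynomial solution is P_2(x).
With y = sum_k a_k x^k, matching x^k gives (k+2)(k+1) a_{k+2} = [k(k+1) - n(n+1)] a_k = (k - 2)(k + 3) a_k. The right side vanishes at k = 2, so the series with the parity of 2 terminates at degree 2.
Standard normalization (P_n(1) = 1): leading coefficient (2n)!/(2^n (n!)^2) = 24/(4*4) = 3/2, so a_2 = 3/2. Work downward with a_k = (k+1)(k+2) a_{k+2} / ((k - 2)(k + 3)):
  a_0 = (1)(2)(3/2) / ((0 - 2)(0 + 3)) = 3/(-6) = -1/2
Hence P_2(x) = 3 x^2/2 - 1/2.

P_2(x); series = 3 x^2/2 - 1/2


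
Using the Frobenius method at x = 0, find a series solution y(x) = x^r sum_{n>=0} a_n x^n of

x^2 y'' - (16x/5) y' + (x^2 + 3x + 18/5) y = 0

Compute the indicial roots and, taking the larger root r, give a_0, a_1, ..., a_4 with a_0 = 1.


Write in Frobenius form y'' + (p(x)/x) y' + (q(x)/x^2) y = 0:
  p(x) = -16/5,  q(x) = x^2 + 3x + 18/5.
Indicial equation: r(r-1) + (-16/5) r + (18/5) = 0 -> roots r_1 = 3, r_2 = 6/5.
Take r = r_1 = 3. Let y(x) = x^r sum_{n>=0} a_n x^n with a_0 = 1.
Substitute y = x^r sum a_n x^n and match x^{r+n}. The recurrence is
  D(n) a_n + 3 a_{n-1} + 1 a_{n-2} = 0,  where D(n) = (r+n)(r+n-1) + (-16/5)(r+n) + (18/5).
  a_n = [-3 a_{n-1} - 1 a_{n-2}] / D(n).
Since the indicial polynomial factors as (r - r_1)(r - r_2), D(n) = (r_1 + n - r_1)(r_1 + n - r_2) = n(n + 9/5).
Evaluating step by step (a_0 = 1):
  n = 1: D(1) = 1(1 + 9/5) = 14/5; numerator = -3(1) = -3; a_1 = (-3)/(14/5) = -15/14
  n = 2: D(2) = 2(2 + 9/5) = 38/5; numerator = -3(-15/14) - 1(1) = 31/14; a_2 = (31/14)/(38/5) = 155/532
  n = 3: D(3) = 3(3 + 9/5) = 72/5; numerator = -3(155/532) - 1(-15/14) = 15/76; a_3 = (15/76)/(72/5) = 25/1824
  n = 4: D(4) = 4(4 + 9/5) = 116/5; numerator = -3(25/1824) - 1(155/532) = -1415/4256; a_4 = (-1415/4256)/(116/5) = -7075/493696

r = 3; a_0 = 1; a_1 = -15/14; a_2 = 155/532; a_3 = 25/1824; a_4 = -7075/493696


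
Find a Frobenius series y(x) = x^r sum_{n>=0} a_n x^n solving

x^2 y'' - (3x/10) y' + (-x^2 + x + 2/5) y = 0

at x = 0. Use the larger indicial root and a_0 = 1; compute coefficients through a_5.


Write in Frobenius form y'' + (p(x)/x) y' + (q(x)/x^2) y = 0:
  p(x) = -3/10,  q(x) = -x^2 + x + 2/5.
Indicial equation: r(r-1) + (-3/10) r + (2/5) = 0 -> roots r_1 = 4/5, r_2 = 1/2.
Take r = r_1 = 4/5. Let y(x) = x^r sum_{n>=0} a_n x^n with a_0 = 1.
Substitute y = x^r sum a_n x^n and match x^{r+n}. The recurrence is
  D(n) a_n + 1 a_{n-1} - 1 a_{n-2} = 0,  where D(n) = (r+n)(r+n-1) + (-3/10)(r+n) + (2/5).
  a_n = [-1 a_{n-1} + 1 a_{n-2}] / D(n).
Since the indicial polynomial factors as (r - r_1)(r - r_2), D(n) = (r_1 + n - r_1)(r_1 + n - r_2) = n(n + 3/10).
Evaluating step by step (a_0 = 1):
  n = 1: D(1) = 1(1 + 3/10) = 13/10; numerator = -1(1) = -1; a_1 = (-1)/(13/10) = -10/13
  n = 2: D(2) = 2(2 + 3/10) = 23/5; numerator = -1(-10/13) + 1(1) = 23/13; a_2 = (23/13)/(23/5) = 5/13
  n = 3: D(3) = 3(3 + 3/10) = 99/10; numerator = -1(5/13) + 1(-10/13) = -15/13; a_3 = (-15/13)/(99/10) = -50/429
  n = 4: D(4) = 4(4 + 3/10) = 86/5; numerator = -1(-50/429) + 1(5/13) = 215/429; a_4 = (215/429)/(86/5) = 25/858
  n = 5: D(5) = 5(5 + 3/10) = 53/2; numerator = -1(25/858) + 1(-50/429) = -125/858; a_5 = (-125/858)/(53/2) = -125/22737

r = 4/5; a_0 = 1; a_1 = -10/13; a_2 = 5/13; a_3 = -50/429; a_4 = 25/858; a_5 = -125/22737


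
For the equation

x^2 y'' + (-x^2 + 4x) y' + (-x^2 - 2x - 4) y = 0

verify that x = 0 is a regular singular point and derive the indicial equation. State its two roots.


Divide by x^2 to reach normal form y'' + P_1(x) y' + P_2(x) y = 0 with P_1(x) = -1 + 4/x and P_2(x) = -1 - 2/x - 4/x^2.
x = 0 is a singular point because the y'-coefficient -1 + 4/x has a pole at x = 0 and the y-coefficient -1 - 2/x - 4/x^2 has a pole at x = 0.
It is a regular singular point because x P_1(x) = p(x) = 4 - x and x^2 P_2(x) = q(x) = -x^2 - 2x - 4 are polynomials, hence analytic at x = 0.
p(0) = 4,  q(0) = -4.
Indicial equation: r(r-1) + p(0) r + q(0) = 0, i.e. r^2 + (p(0) - 1) r + q(0) = 0, i.e. r^2 + 3 r - 4 = 0.
Discriminant: (3)^2 - 4(-4) = 25, so r = (-3 ± 5)/2.
Solving: r_1 = 1, r_2 = -4.

indicial: r^2 + 3 r - 4 = 0; roots r_1 = 1, r_2 = -4


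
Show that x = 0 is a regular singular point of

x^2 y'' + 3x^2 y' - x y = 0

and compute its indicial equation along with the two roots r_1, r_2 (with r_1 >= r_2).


Divide by x^2 to reach normal form y'' + P_1(x) y' + P_2(x) y = 0 with P_1(x) = 3 and P_2(x) = -1/x.
x = 0 is a singular point because the y-coefficient -1/x has a pole at x = 0.
It is a regular singular point because x P_1(x) = p(x) = 3x and x^2 P_2(x) = q(x) = -x are polynomials, hence analytic at x = 0.
p(0) = 0,  q(0) = 0.
Indicial equation: r(r-1) + p(0) r + q(0) = 0, i.e. r^2 + (p(0) - 1) r + q(0) = 0, i.e. r^2 - 1 r = 0.
Discriminant: (-1)^2 - 4(0) = 1, so r = (1 ± 1)/2.
Solving: r_1 = 1, r_2 = 0.

indicial: r^2 - 1 r = 0; roots r_1 = 1, r_2 = 0


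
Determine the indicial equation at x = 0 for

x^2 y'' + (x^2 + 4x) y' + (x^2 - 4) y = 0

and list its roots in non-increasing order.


Divide by x^2 to reach normal form y'' + P_1(x) y' + P_2(x) y = 0 with P_1(x) = 1 + 4/x and P_2(x) = 1 - 4/x^2.
x = 0 is a singular point because the y'-coefficient 1 + 4/x has a pole at x = 0 and the y-coefficient 1 - 4/x^2 has a pole at x = 0.
It is a regular singular point because x P_1(x) = p(x) = x + 4 and x^2 P_2(x) = q(x) = x^2 - 4 are polynomials, hence analytic at x = 0.
p(0) = 4,  q(0) = -4.
Indicial equation: r(r-1) + p(0) r + q(0) = 0, i.e. r^2 + (p(0) - 1) r + q(0) = 0, i.e. r^2 + 3 r - 4 = 0.
Discriminant: (3)^2 - 4(-4) = 25, so r = (-3 ± 5)/2.
Solving: r_1 = 1, r_2 = -4.

indicial: r^2 + 3 r - 4 = 0; roots r_1 = 1, r_2 = -4


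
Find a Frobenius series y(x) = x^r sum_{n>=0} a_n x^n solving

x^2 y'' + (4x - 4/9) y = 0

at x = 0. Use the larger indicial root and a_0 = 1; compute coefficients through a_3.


Write in Frobenius form y'' + (p(x)/x) y' + (q(x)/x^2) y = 0:
  p(x) = 0,  q(x) = 4x - 4/9.
Indicial equation: r(r-1) + (0) r + (-4/9) = 0 -> roots r_1 = 4/3, r_2 = -1/3.
Take r = r_1 = 4/3. Let y(x) = x^r sum_{n>=0} a_n x^n with a_0 = 1.
Substitute y = x^r sum a_n x^n and match x^{r+n}. The recurrence is
  D(n) a_n + 4 a_{n-1} = 0,  where D(n) = (r+n)(r+n-1) + (0)(r+n) + (-4/9).
  a_n = -4 / D(n) * a_{n-1}.
Since the indicial polynomial factors as (r - r_1)(r - r_2), D(n) = (r_1 + n - r_1)(r_1 + n - r_2) = n(n + 5/3).
Evaluating step by step (a_0 = 1):
  n = 1: D(1) = 1(1 + 5/3) = 8/3; numerator = -4(1) = -4; a_1 = (-4)/(8/3) = -3/2
  n = 2: D(2) = 2(2 + 5/3) = 22/3; numerator = -4(-3/2) = 6; a_2 = (6)/(22/3) = 9/11
  n = 3: D(3) = 3(3 + 5/3) = 14; numerator = -4(9/11) = -36/11; a_3 = (-36/11)/(14) = -18/77

r = 4/3; a_0 = 1; a_1 = -3/2; a_2 = 9/11; a_3 = -18/77


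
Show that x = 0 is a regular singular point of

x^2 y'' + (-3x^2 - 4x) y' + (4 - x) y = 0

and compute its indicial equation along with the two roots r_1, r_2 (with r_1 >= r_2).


Divide by x^2 to reach normal form y'' + P_1(x) y' + P_2(x) y = 0 with P_1(x) = -3 - 4/x and P_2(x) = -1/x + 4/x^2.
x = 0 is a singular point because the y'-coefficient -3 - 4/x has a pole at x = 0 and the y-coefficient -1/x + 4/x^2 has a pole at x = 0.
It is a regular singular point because x P_1(x) = p(x) = -3x - 4 and x^2 P_2(x) = q(x) = 4 - x are polynomials, hence analytic at x = 0.
p(0) = -4,  q(0) = 4.
Indicial equation: r(r-1) + p(0) r + q(0) = 0, i.e. r^2 + (p(0) - 1) r + q(0) = 0, i.e. r^2 - 5 r + 4 = 0.
Discriminant: (-5)^2 - 4(4) = 9, so r = (5 ± 3)/2.
Solving: r_1 = 4, r_2 = 1.

indicial: r^2 - 5 r + 4 = 0; roots r_1 = 4, r_2 = 1


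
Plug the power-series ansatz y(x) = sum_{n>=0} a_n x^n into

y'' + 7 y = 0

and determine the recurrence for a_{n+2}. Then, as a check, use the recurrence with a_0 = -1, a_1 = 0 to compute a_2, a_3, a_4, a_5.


Substitute y = sum_n a_n x^n into y'' + (const) y = 0.
y''(x) = sum_{n>=0} (n+2)(n+1) a_{n+2} x^n.
The ODE becomes sum_n [(n+2)(n+1) a_{n+2} + 7 a_n] x^n = 0.
Setting each coefficient to zero gives the recurrence:
  (n+2)(n+1) a_{n+2} + 7 a_n = 0,
  a_{n+2} = -7 / ((n+1)(n+2)) a_n.

Check with a_0 = -1, a_1 = 0 (apply the recurrence for n = 0, 1, 2, 3): a_0 = -1, a_1 = 0, a_2 = 7/2, a_3 = 0, a_4 = -49/24, a_5 = 0.

a_{n+2} = -7/((n+1)(n+2)) * a_n; check: a_0 = -1, a_1 = 0, a_2 = 7/2, a_3 = 0, a_4 = -49/24, a_5 = 0


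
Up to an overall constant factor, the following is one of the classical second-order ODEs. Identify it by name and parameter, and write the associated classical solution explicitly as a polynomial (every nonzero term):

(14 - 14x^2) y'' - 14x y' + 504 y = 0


All three coefficients share the factor 14; dividing through by 14 gives  (1 - x^2) y'' - x y' + 36 y = 0.
This matches the Chebyshev equation (1 - x^2) y'' - x y' + n^2 y = 0 (note the -x y' term, not -2x y') with n^2 = 36, so n = 6; the polynomial solution is T_6(x).
With y = sum_k a_k x^k, matching x^k gives (k+2)(k+1) a_{k+2} = (k^2 - n^2) a_k = (k - 6)(k + 6) a_k. The right side vanishes at k = 6, so the series with the parity of 6 terminates at degree 6.
Standard normalization: leading coefficient of T_n is 2^(n-1), so a_6 = 2^5 = 32. Work downward with a_k = (k+1)(k+2) a_{k+2} / ((k - 6)(k + 6)):
  a_4 = (5)(6)(32) / ((4 - 6)(4 + 6)) = 960/(-20) = -48
  a_2 = (3)(4)(-48) / ((2 - 6)(2 + 6)) = -576/(-32) = 18
  a_0 = (1)(2)(18) / ((0 - 6)(0 + 6)) = 36/(-36) = -1
Hence T_6(x) = 32 x^6 - 48 x^4 + 18 x^2 - 1.

T_6(x); series = 32 x^6 - 48 x^4 + 18 x^2 - 1


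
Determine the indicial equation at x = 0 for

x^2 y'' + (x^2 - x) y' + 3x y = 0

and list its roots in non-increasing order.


Divide by x^2 to reach normal form y'' + P_1(x) y' + P_2(x) y = 0 with P_1(x) = 1 - 1/x and P_2(x) = 3/x.
x = 0 is a singular point because the y'-coefficient 1 - 1/x has a pole at x = 0 and the y-coefficient 3/x has a pole at x = 0.
It is a regular singular point because x P_1(x) = p(x) = x - 1 and x^2 P_2(x) = q(x) = 3x are polynomials, hence analytic at x = 0.
p(0) = -1,  q(0) = 0.
Indicial equation: r(r-1) + p(0) r + q(0) = 0, i.e. r^2 + (p(0) - 1) r + q(0) = 0, i.e. r^2 - 2 r = 0.
Discriminant: (-2)^2 - 4(0) = 4, so r = (2 ± 2)/2.
Solving: r_1 = 2, r_2 = 0.

indicial: r^2 - 2 r = 0; roots r_1 = 2, r_2 = 0


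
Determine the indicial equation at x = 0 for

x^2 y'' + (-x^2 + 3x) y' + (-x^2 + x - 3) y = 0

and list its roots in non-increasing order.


Divide by x^2 to reach normal form y'' + P_1(x) y' + P_2(x) y = 0 with P_1(x) = -1 + 3/x and P_2(x) = -1 + 1/x - 3/x^2.
x = 0 is a singular point because the y'-coefficient -1 + 3/x has a pole at x = 0 and the y-coefficient -1 + 1/x - 3/x^2 has a pole at x = 0.
It is a regular singular point because x P_1(x) = p(x) = 3 - x and x^2 P_2(x) = q(x) = -x^2 + x - 3 are polynomials, hence analytic at x = 0.
p(0) = 3,  q(0) = -3.
Indicial equation: r(r-1) + p(0) r + q(0) = 0, i.e. r^2 + (p(0) - 1) r + q(0) = 0, i.e. r^2 + 2 r - 3 = 0.
Discriminant: (2)^2 - 4(-3) = 16, so r = (-2 ± 4)/2.
Solving: r_1 = 1, r_2 = -3.

indicial: r^2 + 2 r - 3 = 0; roots r_1 = 1, r_2 = -3


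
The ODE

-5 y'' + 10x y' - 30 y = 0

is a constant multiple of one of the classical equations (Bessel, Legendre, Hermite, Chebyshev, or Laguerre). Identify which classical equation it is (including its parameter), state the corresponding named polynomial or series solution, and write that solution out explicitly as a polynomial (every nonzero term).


All three coefficients share the factor -5; dividing through by -5 gives  y'' - 2x y' + 6 y = 0.
This matches the Hermite equation y'' - 2x y' + 2n y = 0 with 2n = 6, so n = 3; the polynomial solution is H_3(x).
With y = sum_k a_k x^k, matching x^k gives (k+2)(k+1) a_{k+2} = 2(k - n) a_k = 2(k - 3) a_k. The right side vanishes at k = 3, so the series with the parity of 3 terminates at degree 3.
Standard normalization: leading coefficient of H_n is 2^n, so a_3 = 2^3 = 8. Work downward with a_k = (k+1)(k+2) a_{k+2} / (2(k - n)):
  a_1 = (2)(3)(8) / (2(1 - 3)) = 48/(-4) = -12
Hence H_3(x) = 8 x^3 - 12 x.

H_3(x); series = 8 x^3 - 12 x


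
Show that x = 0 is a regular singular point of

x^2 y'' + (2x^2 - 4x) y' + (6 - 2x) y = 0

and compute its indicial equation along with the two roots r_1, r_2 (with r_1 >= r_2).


Divide by x^2 to reach normal form y'' + P_1(x) y' + P_2(x) y = 0 with P_1(x) = 2 - 4/x and P_2(x) = -2/x + 6/x^2.
x = 0 is a singular point because the y'-coefficient 2 - 4/x has a pole at x = 0 and the y-coefficient -2/x + 6/x^2 has a pole at x = 0.
It is a regular singular point because x P_1(x) = p(x) = 2x - 4 and x^2 P_2(x) = q(x) = 6 - 2x are polynomials, hence analytic at x = 0.
p(0) = -4,  q(0) = 6.
Indicial equation: r(r-1) + p(0) r + q(0) = 0, i.e. r^2 + (p(0) - 1) r + q(0) = 0, i.e. r^2 - 5 r + 6 = 0.
Discriminant: (-5)^2 - 4(6) = 1, so r = (5 ± 1)/2.
Solving: r_1 = 3, r_2 = 2.

indicial: r^2 - 5 r + 6 = 0; roots r_1 = 3, r_2 = 2


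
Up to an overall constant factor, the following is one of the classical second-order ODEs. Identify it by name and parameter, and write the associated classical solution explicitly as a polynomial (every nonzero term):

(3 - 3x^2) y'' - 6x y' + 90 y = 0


All three coefficients share the factor 3; dividing through by 3 gives  (1 - x^2) y'' - 2x y' + 30 y = 0.
This matches the Legendre equation (1 - x^2) y'' - 2x y' + n(n+1) y = 0 (note the -2x y' term) with n(n+1) = 30, so n = 5; the polynomial solution is P_5(x).
With y = sum_k a_k x^k, matching x^k gives (k+2)(k+1) a_{k+2} = [k(k+1) - n(n+1)] a_k = (k - 5)(k + 6) a_k. The right side vanishes at k = 5, so the series with the parity of 5 terminates at degree 5.
Standard normalization (P_n(1) = 1): leading coefficient (2n)!/(2^n (n!)^2) = 3628800/(32*14400) = 63/8, so a_5 = 63/8. Work downward with a_k = (k+1)(k+2) a_{k+2} / ((k - 5)(k + 6)):
  a_3 = (4)(5)(63/8) / ((3 - 5)(3 + 6)) = (315/2)/(-18) = -35/4
  a_1 = (2)(3)(-35/4) / ((1 - 5)(1 + 6)) = (-105/2)/(-28) = 15/8
Hence P_5(x) = 63 x^5/8 - 35 x^3/4 + 15 x/8.

P_5(x); series = 63 x^5/8 - 35 x^3/4 + 15 x/8


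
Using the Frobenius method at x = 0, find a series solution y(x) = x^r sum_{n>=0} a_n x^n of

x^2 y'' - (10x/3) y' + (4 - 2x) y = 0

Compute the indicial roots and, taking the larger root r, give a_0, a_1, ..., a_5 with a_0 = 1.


Write in Frobenius form y'' + (p(x)/x) y' + (q(x)/x^2) y = 0:
  p(x) = -10/3,  q(x) = 4 - 2x.
Indicial equation: r(r-1) + (-10/3) r + (4) = 0 -> roots r_1 = 3, r_2 = 4/3.
Take r = r_1 = 3. Let y(x) = x^r sum_{n>=0} a_n x^n with a_0 = 1.
Substitute y = x^r sum a_n x^n and match x^{r+n}. The recurrence is
  D(n) a_n - 2 a_{n-1} = 0,  where D(n) = (r+n)(r+n-1) + (-10/3)(r+n) + (4).
  a_n = 2 / D(n) * a_{n-1}.
Since the indicial polynomial factors as (r - r_1)(r - r_2), D(n) = (r_1 + n - r_1)(r_1 + n - r_2) = n(n + 5/3).
Evaluating step by step (a_0 = 1):
  n = 1: D(1) = 1(1 + 5/3) = 8/3; numerator = 2(1) = 2; a_1 = (2)/(8/3) = 3/4
  n = 2: D(2) = 2(2 + 5/3) = 22/3; numerator = 2(3/4) = 3/2; a_2 = (3/2)/(22/3) = 9/44
  n = 3: D(3) = 3(3 + 5/3) = 14; numerator = 2(9/44) = 9/22; a_3 = (9/22)/(14) = 9/308
  n = 4: D(4) = 4(4 + 5/3) = 68/3; numerator = 2(9/308) = 9/154; a_4 = (9/154)/(68/3) = 27/10472
  n = 5: D(5) = 5(5 + 5/3) = 100/3; numerator = 2(27/10472) = 27/5236; a_5 = (27/5236)/(100/3) = 81/523600

r = 3; a_0 = 1; a_1 = 3/4; a_2 = 9/44; a_3 = 9/308; a_4 = 27/10472; a_5 = 81/523600
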